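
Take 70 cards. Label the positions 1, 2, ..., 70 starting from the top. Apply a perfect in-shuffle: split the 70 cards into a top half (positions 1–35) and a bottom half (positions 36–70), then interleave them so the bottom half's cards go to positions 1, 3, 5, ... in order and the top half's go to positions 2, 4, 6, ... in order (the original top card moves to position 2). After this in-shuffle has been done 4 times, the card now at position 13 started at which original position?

Work backwards from position 13, undoing one in-shuffle at a time:
13 ← 42 ← 21 ← 46 ← 23
So the card now at position 13 started at position 23.

23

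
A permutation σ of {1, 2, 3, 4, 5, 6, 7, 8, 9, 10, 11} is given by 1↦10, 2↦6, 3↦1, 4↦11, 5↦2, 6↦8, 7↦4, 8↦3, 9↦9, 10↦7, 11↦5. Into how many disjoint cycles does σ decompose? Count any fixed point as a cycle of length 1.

Cycle decomposition: (1 10 7 4 11 5 2 6 8 3) (9).
2 cycles.

2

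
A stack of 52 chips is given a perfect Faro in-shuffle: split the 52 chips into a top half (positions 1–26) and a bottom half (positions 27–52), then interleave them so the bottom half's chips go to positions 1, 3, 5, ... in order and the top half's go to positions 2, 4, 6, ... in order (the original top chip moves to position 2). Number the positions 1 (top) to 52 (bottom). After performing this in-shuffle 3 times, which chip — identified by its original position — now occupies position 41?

25

Work backwards from position 41, undoing one in-shuffle at a time:
41 ← 47 ← 50 ← 25
So the chip now at position 41 started at position 25.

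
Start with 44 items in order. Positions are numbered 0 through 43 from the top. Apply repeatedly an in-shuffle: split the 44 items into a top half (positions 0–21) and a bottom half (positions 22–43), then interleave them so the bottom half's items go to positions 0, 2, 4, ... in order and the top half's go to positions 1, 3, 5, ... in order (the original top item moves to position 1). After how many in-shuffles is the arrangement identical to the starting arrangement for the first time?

The in-shuffle permutes the 44 positions with cycle lengths [2, 4, 4, 4, 6, 12, 12].
Every item is home exactly when every cycle has completed a whole number of laps, i.e. after lcm(2, 4, 6, 12) = 12 in-shuffles.

12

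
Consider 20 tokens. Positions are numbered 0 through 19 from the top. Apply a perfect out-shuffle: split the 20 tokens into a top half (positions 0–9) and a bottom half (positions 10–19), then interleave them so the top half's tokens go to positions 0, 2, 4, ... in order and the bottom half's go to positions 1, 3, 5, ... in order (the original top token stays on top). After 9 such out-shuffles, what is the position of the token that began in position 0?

Position 0 is a fixed point of every out-shuffle, so the token never moves.

0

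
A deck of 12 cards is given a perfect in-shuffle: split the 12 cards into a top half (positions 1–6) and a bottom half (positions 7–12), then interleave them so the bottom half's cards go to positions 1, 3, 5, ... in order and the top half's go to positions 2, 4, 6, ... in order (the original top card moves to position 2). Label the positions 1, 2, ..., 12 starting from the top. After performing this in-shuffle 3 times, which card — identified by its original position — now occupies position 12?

Work backwards from position 12, undoing one in-shuffle at a time:
12 ← 6 ← 3 ← 8
So the card now at position 12 started at position 8.

8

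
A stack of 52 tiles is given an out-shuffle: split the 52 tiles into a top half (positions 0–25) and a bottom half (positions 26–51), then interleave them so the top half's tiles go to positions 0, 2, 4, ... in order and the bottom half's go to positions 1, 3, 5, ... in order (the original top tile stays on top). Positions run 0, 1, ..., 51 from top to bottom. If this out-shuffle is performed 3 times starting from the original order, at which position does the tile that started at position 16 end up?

Track the tile's position through each out-shuffle:
16 → 32 → 13 → 26

26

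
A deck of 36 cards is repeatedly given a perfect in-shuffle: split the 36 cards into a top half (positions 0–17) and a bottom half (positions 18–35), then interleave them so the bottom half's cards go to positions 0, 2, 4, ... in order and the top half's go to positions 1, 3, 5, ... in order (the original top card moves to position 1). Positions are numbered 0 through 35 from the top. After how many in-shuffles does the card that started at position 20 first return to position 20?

36

Follow position 20 under repeated in-shuffles:
20 → 4 → 9 → 19 → 2 → 5 → 11 → 23 → ... → 20 (length 36)
It first returns after 36 in-shuffles.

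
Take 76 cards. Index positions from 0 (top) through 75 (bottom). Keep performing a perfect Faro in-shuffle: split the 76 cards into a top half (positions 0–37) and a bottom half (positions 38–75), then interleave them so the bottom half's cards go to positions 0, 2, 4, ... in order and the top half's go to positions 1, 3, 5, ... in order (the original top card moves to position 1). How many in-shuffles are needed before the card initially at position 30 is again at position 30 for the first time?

Follow position 30 under repeated in-shuffles:
30 → 61 → 46 → 16 → 33 → 67 → 58 → 40 → ... → 30 (length 30)
It first returns after 30 in-shuffles.

30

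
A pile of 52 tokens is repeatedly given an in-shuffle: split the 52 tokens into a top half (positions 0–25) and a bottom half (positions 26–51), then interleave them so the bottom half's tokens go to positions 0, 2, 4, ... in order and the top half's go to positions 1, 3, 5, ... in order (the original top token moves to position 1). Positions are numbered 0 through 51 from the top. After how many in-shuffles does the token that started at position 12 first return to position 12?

52

Follow position 12 under repeated in-shuffles:
12 → 25 → 51 → 50 → 48 → 44 → 36 → 20 → ... → 12 (length 52)
It first returns after 52 in-shuffles.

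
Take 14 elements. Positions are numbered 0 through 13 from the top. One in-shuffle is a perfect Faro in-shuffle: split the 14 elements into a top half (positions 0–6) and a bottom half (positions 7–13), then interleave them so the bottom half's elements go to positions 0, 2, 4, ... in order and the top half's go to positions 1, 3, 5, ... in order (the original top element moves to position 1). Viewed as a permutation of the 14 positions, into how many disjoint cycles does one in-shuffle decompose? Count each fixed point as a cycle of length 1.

4

Trace each unvisited position around until it returns:
(0 1 3 7) (2 5 11 8) (4 9) (6 13 12 10)
4 cycles in total.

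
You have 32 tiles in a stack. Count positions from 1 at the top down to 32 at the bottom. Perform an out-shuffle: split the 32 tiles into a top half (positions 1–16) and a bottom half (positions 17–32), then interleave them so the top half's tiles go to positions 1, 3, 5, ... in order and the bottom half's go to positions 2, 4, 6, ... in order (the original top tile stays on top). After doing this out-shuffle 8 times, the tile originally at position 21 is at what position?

Track the tile's position through each out-shuffle:
21 → 10 → 19 → 6 → 11 → 21 → 10 → 19 → 6

6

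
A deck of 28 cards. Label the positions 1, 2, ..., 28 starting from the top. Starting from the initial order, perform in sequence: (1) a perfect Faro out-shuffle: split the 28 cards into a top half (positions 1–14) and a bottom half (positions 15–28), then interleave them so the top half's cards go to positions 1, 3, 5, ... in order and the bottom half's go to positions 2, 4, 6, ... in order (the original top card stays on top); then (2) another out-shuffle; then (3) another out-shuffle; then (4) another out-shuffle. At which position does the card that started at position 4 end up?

Track the card from position 4 forward through each operation:
  after op 1 (out-shuffle): 4 → 7
  after op 2 (out-shuffle): 7 → 13
  after op 3 (out-shuffle): 13 → 25
  after op 4 (out-shuffle): 25 → 22

22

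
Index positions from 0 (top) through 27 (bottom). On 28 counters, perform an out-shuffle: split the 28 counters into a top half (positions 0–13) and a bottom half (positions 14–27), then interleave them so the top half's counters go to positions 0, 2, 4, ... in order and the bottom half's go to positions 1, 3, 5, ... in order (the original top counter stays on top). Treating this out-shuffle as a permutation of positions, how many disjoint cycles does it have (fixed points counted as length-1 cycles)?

5

Trace each unvisited position around until it returns:
(0) (1 2 4 8 16 5 ... len 18) (3 6 12 24 21 15) (9 18) (27)
5 cycles in total.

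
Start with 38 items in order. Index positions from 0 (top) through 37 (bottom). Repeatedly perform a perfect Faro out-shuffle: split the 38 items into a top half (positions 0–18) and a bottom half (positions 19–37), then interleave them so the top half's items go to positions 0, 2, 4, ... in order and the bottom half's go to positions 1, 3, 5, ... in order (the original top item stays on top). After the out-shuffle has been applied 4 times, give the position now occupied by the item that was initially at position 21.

Track the item's position through each out-shuffle:
21 → 5 → 10 → 20 → 3

3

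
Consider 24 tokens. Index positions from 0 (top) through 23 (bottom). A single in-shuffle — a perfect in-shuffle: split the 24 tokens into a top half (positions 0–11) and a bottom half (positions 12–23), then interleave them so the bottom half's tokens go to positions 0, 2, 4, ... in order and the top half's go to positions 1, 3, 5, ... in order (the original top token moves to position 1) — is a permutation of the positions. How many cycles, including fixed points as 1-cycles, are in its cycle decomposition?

2

Trace each unvisited position around until it returns:
(0 1 3 7 15 6 ... len 20) (4 9 19 14)
2 cycles in total.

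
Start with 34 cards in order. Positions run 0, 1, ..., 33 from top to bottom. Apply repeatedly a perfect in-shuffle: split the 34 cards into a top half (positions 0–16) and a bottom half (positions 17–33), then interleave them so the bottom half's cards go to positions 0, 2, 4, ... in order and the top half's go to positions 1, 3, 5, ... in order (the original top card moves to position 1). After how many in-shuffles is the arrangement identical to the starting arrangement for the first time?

The in-shuffle permutes the 34 positions with cycle lengths [3, 3, 4, 12, 12].
Every card is home exactly when every cycle has completed a whole number of laps, i.e. after lcm(3, 4, 12) = 12 in-shuffles.

12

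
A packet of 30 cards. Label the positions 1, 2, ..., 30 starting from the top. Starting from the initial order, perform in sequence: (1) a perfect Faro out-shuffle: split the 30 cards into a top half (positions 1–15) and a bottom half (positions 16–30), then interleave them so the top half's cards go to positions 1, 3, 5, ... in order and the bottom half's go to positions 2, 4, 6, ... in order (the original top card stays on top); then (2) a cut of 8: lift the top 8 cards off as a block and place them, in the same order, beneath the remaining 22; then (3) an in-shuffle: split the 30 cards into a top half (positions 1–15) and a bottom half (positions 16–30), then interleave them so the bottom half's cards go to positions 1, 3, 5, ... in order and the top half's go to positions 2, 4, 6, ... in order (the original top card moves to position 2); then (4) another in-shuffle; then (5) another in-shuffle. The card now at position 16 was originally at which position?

Undo the operations in reverse order, starting from position 16:
  undo op 5 (in-shuffle, from top half): 16 ← 8
  undo op 4 (in-shuffle, from top half): 8 ← 4
  undo op 3 (in-shuffle, from top half): 4 ← 2
  undo op 2 (cut 8): 2 ← 10
  undo op 1 (out-shuffle, from bottom half): 10 ← 20
So the card at position 16 came from original position 20.

20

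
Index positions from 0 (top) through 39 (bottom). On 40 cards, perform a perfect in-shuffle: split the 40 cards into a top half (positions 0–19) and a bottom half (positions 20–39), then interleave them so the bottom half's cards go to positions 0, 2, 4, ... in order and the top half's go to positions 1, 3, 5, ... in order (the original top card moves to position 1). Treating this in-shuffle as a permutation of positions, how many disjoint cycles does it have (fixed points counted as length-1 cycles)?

2

Trace each unvisited position around until it returns:
(0 1 3 7 15 31 ... len 20) (2 5 11 23 6 13 ... len 20)
2 cycles in total.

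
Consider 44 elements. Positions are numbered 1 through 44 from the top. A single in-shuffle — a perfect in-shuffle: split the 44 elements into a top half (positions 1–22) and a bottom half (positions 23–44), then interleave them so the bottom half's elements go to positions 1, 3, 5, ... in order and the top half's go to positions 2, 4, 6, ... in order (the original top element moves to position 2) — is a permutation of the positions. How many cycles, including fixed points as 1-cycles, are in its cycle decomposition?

Trace each unvisited position around until it returns:
(1 2 4 8 16 32 ... len 12) (3 6 12 24) (5 10 20 40 35 25) (7 14 28 11 22 44 ... len 12) (9 18 36 27) (15 30) (21 42 39 33)
7 cycles in total.

7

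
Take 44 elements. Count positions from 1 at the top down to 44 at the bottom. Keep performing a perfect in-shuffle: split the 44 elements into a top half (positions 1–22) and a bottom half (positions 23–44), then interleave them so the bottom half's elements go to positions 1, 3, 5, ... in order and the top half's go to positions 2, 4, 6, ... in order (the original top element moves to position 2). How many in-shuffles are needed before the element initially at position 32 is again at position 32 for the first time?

Follow position 32 under repeated in-shuffles:
32 → 19 → 38 → 31 → 17 → 34 → 23 → 1 → 2 → 4 → 8 → 16 → 32
It first returns after 12 in-shuffles.

12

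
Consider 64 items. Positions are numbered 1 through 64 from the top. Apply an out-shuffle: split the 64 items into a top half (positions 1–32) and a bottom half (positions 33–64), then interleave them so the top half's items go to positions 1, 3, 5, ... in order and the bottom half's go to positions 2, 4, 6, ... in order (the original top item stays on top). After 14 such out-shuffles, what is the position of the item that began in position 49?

Track position through each out-shuffle: 49 → 34 → 4 → 7 → 13 → ... (continuing for 14 shuffles total) → 4.

4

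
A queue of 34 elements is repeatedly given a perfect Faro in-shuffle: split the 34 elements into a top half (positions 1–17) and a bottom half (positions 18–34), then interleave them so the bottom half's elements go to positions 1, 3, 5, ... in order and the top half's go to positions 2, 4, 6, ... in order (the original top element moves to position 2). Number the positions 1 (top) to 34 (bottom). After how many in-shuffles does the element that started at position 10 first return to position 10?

Follow position 10 under repeated in-shuffles:
10 → 20 → 5 → 10
It first returns after 3 in-shuffles.

3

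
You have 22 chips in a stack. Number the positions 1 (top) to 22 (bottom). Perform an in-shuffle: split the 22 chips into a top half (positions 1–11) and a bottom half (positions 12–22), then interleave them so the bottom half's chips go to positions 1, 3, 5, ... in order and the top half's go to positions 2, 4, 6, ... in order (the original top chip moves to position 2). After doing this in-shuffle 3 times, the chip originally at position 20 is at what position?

Track the chip's position through each in-shuffle:
20 → 17 → 11 → 22

22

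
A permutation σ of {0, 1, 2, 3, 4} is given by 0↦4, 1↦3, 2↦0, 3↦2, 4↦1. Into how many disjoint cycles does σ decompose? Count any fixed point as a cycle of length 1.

1

Cycle decomposition: (0 4 1 3 2).
1 cycle.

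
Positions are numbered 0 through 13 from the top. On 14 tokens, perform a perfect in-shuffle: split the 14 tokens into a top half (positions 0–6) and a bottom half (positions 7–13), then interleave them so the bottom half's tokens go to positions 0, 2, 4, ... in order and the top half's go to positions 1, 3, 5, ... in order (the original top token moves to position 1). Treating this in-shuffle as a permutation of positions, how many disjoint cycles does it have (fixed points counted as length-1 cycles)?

Trace each unvisited position around until it returns:
(0 1 3 7) (2 5 11 8) (4 9) (6 13 12 10)
4 cycles in total.

4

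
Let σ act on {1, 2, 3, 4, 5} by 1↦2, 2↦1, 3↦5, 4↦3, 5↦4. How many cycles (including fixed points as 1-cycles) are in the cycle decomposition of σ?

2

Cycle decomposition: (1 2) (3 5 4).
2 cycles.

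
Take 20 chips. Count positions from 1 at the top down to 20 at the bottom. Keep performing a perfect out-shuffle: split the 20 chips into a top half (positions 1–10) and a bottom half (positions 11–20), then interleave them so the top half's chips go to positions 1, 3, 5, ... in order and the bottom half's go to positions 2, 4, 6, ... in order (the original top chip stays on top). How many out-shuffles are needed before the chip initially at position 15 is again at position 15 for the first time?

Follow position 15 under repeated out-shuffles:
15 → 10 → 19 → 18 → 16 → 12 → 4 → 7 → 13 → 6 → 11 → 2 → 3 → 5 → 9 → 17 → 14 → 8 → 15
It first returns after 18 out-shuffles.

18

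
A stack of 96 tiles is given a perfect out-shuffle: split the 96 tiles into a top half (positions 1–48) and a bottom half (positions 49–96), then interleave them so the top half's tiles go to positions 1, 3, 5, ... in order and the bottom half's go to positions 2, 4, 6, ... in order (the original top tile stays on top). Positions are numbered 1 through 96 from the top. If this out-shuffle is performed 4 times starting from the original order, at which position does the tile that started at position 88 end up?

Track the tile's position through each out-shuffle:
88 → 80 → 64 → 32 → 63

63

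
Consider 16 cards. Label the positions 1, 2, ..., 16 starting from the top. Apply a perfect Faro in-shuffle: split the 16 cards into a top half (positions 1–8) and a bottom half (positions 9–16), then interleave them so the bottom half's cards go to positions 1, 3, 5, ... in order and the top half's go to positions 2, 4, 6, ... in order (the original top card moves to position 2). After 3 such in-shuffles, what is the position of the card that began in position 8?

Track the card's position through each in-shuffle:
8 → 16 → 15 → 13

13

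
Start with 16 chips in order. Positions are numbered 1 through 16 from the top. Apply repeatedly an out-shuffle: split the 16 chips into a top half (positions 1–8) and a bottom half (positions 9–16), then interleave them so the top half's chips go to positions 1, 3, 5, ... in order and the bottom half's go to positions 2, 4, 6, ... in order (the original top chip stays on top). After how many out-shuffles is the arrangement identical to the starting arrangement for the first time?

4

The out-shuffle permutes the 16 positions with cycle lengths [1, 1, 2, 4, 4, 4].
Every chip is home exactly when every cycle has completed a whole number of laps, i.e. after lcm(1, 2, 4) = 4 out-shuffles.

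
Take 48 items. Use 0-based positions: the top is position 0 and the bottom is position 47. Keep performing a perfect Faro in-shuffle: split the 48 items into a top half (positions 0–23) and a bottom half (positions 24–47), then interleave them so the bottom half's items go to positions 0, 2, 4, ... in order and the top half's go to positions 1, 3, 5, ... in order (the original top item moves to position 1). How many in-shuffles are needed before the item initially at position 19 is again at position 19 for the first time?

Follow position 19 under repeated in-shuffles:
19 → 39 → 30 → 12 → 25 → 2 → 5 → 11 → ... → 19 (length 21)
It first returns after 21 in-shuffles.

21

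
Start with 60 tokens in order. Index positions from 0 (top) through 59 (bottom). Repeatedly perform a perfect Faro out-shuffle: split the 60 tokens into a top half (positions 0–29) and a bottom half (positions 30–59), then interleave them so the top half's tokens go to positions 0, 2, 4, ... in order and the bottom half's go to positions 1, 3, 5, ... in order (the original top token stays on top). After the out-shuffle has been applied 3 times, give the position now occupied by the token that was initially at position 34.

36

Track the token's position through each out-shuffle:
34 → 9 → 18 → 36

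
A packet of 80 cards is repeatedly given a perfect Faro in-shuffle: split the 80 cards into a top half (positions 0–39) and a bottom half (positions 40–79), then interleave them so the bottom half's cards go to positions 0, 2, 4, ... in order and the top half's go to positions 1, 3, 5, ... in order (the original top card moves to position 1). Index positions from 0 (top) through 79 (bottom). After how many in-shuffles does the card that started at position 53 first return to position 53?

Follow position 53 under repeated in-shuffles:
53 → 26 → 53
It first returns after 2 in-shuffles.

2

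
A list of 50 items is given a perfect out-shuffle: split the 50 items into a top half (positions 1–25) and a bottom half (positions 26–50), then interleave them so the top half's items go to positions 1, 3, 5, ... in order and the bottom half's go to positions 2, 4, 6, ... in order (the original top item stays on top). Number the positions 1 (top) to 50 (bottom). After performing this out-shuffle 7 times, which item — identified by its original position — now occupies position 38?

Work backwards from position 38, undoing one out-shuffle at a time:
38 ← 44 ← 47 ← 24 ← 37 ← 19 ← 10 ← 30
So the item now at position 38 started at position 30.

30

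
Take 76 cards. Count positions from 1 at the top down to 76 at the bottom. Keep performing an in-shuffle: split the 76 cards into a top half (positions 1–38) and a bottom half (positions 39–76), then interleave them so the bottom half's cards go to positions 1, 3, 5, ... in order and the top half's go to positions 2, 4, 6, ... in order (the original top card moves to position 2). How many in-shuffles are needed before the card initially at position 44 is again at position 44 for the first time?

3

Follow position 44 under repeated in-shuffles:
44 → 11 → 22 → 44
It first returns after 3 in-shuffles.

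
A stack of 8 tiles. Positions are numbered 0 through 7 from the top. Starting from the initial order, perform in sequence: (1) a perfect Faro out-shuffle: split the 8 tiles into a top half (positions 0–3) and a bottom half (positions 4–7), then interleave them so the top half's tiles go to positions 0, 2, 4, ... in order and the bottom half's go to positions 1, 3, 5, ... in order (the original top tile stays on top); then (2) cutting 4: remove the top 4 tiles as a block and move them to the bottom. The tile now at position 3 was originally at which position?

Undo the operations in reverse order, starting from position 3:
  undo op 2 (cut 4): 3 ← 7
  undo op 1 (out-shuffle, from bottom half): 7 ← 7
So the tile at position 3 came from original position 7.

7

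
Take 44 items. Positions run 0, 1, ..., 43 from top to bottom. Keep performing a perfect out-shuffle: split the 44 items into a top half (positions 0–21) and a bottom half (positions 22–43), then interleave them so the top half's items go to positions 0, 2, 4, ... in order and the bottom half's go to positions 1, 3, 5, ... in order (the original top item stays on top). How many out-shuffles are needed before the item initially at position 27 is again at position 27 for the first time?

14

Follow position 27 under repeated out-shuffles:
27 → 11 → 22 → 1 → 2 → 4 → 8 → 16 → 32 → 21 → 42 → 41 → 39 → 35 → 27
It first returns after 14 out-shuffles.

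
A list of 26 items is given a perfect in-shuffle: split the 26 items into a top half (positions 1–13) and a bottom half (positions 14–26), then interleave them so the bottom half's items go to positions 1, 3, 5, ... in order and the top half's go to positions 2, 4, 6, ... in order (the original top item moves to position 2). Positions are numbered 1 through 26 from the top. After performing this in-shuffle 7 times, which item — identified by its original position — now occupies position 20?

1

Work backwards from position 20, undoing one in-shuffle at a time:
20 ← 10 ← 5 ← 16 ← 8 ← 4 ← 2 ← 1
So the item now at position 20 started at position 1.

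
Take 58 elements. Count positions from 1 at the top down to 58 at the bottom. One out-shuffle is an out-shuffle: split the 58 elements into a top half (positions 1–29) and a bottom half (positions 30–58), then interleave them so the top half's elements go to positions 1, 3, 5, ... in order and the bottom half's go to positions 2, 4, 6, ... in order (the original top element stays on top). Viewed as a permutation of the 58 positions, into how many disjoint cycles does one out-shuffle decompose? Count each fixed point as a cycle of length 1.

Trace each unvisited position around until it returns:
(1) (2 3 5 9 17 33 ... len 18) (4 7 13 25 49 40 ... len 18) (6 11 21 41 24 47 ... len 18) (20 39) (58)
6 cycles in total.

6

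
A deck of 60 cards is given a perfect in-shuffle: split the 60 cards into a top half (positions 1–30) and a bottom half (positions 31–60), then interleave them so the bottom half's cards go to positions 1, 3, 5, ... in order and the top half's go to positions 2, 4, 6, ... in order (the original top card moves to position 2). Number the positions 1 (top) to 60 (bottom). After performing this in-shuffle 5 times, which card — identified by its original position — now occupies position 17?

52

Work backwards from position 17, undoing one in-shuffle at a time:
17 ← 39 ← 50 ← 25 ← 43 ← 52
So the card now at position 17 started at position 52.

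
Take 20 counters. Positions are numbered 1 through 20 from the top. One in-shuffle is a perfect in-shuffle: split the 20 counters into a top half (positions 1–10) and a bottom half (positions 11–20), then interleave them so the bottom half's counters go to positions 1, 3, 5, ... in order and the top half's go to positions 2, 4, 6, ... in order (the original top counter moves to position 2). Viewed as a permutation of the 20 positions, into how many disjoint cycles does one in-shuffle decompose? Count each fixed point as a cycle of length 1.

5

Trace each unvisited position around until it returns:
(1 2 4 8 16 11) (3 6 12) (5 10 20 19 17 13) (7 14) (9 18 15)
5 cycles in total.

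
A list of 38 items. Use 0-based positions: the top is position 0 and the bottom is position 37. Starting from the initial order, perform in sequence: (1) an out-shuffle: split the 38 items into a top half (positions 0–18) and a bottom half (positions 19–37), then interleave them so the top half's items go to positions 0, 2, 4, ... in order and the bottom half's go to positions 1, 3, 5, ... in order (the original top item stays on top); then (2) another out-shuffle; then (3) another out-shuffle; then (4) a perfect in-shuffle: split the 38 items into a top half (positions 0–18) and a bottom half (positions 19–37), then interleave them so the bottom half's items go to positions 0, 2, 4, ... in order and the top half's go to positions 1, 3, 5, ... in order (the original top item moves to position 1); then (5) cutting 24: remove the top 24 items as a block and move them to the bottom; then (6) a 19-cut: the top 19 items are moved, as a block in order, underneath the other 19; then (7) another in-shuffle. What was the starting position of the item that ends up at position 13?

33

Undo the operations in reverse order, starting from position 13:
  undo op 7 (in-shuffle, from top half): 13 ← 6
  undo op 6 (cut 19): 6 ← 25
  undo op 5 (cut 24): 25 ← 11
  undo op 4 (in-shuffle, from top half): 11 ← 5
  undo op 3 (out-shuffle, from bottom half): 5 ← 21
  undo op 2 (out-shuffle, from bottom half): 21 ← 29
  undo op 1 (out-shuffle, from bottom half): 29 ← 33
So the item at position 13 came from original position 33.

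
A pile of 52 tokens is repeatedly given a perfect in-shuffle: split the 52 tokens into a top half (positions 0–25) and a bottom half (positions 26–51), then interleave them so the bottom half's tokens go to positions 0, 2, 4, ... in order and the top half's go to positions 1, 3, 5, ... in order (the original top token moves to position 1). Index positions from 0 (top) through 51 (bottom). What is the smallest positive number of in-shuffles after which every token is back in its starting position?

52

The in-shuffle permutes the 52 positions with cycle lengths [52].
Every token is home exactly when every cycle has completed a whole number of laps, i.e. after lcm(52) = 52 in-shuffles.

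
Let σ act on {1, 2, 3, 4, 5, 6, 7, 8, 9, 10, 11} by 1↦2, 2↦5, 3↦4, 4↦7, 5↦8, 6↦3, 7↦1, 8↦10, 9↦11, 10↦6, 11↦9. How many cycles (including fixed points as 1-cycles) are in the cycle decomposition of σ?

2

Cycle decomposition: (1 2 5 8 10 6 3 4 7) (9 11).
2 cycles.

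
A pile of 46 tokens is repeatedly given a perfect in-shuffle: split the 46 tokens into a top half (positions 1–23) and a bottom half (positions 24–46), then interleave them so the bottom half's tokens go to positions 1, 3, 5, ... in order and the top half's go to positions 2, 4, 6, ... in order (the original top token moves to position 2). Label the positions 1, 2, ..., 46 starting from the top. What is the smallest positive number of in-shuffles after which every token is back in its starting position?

The in-shuffle permutes the 46 positions with cycle lengths [23, 23].
Every token is home exactly when every cycle has completed a whole number of laps, i.e. after lcm(23) = 23 in-shuffles.

23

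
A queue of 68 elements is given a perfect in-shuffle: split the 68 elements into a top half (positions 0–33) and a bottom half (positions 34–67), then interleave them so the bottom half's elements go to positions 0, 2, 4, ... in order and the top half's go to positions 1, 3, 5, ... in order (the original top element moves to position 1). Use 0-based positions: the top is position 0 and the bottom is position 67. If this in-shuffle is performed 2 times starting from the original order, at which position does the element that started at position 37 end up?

13

Track the element's position through each in-shuffle:
37 → 6 → 13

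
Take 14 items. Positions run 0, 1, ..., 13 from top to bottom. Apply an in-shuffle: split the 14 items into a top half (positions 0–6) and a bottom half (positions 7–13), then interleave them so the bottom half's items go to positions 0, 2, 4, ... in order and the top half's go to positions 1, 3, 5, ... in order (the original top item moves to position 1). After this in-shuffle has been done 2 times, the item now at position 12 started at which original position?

Work backwards from position 12, undoing one in-shuffle at a time:
12 ← 13 ← 6
So the item now at position 12 started at position 6.

6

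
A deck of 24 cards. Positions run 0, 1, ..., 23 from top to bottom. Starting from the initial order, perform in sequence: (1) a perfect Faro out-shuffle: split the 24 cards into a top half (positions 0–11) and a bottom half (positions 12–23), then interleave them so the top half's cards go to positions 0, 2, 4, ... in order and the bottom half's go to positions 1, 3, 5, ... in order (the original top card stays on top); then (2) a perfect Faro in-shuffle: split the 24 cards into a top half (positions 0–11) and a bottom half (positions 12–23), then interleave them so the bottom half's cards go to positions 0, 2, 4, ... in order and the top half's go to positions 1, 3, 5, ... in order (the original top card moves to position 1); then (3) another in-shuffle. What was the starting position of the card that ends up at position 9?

Undo the operations in reverse order, starting from position 9:
  undo op 3 (in-shuffle, from top half): 9 ← 4
  undo op 2 (in-shuffle, from bottom half): 4 ← 14
  undo op 1 (out-shuffle, from top half): 14 ← 7
So the card at position 9 came from original position 7.

7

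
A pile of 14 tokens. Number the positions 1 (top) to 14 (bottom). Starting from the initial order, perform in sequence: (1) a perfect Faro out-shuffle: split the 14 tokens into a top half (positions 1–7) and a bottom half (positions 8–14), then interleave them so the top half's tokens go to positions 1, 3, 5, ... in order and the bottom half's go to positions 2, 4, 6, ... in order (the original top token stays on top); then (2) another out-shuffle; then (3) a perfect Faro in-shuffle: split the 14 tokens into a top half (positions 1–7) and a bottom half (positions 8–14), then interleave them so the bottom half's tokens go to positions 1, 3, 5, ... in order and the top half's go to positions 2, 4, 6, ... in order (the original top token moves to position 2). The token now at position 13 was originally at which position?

14

Undo the operations in reverse order, starting from position 13:
  undo op 3 (in-shuffle, from bottom half): 13 ← 14
  undo op 2 (out-shuffle, from bottom half): 14 ← 14
  undo op 1 (out-shuffle, from bottom half): 14 ← 14
So the token at position 13 came from original position 14.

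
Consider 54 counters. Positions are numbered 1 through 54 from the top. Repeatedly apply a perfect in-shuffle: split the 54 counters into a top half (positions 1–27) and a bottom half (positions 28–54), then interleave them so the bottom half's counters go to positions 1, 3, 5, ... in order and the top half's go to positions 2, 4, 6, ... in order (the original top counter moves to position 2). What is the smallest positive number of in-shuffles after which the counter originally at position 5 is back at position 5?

Follow position 5 under repeated in-shuffles:
5 → 10 → 20 → 40 → 25 → 50 → 45 → 35 → 15 → 30 → 5
It first returns after 10 in-shuffles.

10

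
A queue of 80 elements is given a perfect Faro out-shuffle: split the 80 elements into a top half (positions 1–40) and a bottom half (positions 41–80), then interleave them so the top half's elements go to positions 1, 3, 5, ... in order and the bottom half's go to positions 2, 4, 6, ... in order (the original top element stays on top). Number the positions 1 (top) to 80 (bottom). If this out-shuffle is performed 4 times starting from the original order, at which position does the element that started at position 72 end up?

31

Track the element's position through each out-shuffle:
72 → 64 → 48 → 16 → 31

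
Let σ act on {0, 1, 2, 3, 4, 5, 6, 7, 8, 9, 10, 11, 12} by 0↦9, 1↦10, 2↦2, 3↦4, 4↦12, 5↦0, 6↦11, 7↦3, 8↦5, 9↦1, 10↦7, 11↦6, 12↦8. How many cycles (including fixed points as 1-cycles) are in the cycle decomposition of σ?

Cycle decomposition: (0 9 1 10 7 3 4 12 8 5) (2) (6 11).
3 cycles.

3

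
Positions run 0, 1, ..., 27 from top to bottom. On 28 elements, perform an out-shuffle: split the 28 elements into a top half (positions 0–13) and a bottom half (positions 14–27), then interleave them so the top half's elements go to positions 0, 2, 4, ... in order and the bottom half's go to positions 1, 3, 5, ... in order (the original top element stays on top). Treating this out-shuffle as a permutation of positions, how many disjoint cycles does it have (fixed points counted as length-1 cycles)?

5

Trace each unvisited position around until it returns:
(0) (1 2 4 8 16 5 ... len 18) (3 6 12 24 21 15) (9 18) (27)
5 cycles in total.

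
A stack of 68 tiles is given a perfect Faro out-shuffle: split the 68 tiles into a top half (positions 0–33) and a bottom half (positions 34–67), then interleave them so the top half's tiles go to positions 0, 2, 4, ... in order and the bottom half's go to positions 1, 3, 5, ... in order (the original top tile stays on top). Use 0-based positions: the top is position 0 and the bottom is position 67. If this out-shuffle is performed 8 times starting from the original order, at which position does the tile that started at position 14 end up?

33

Track the tile's position through each out-shuffle:
14 → 28 → 56 → 45 → 23 → 46 → 25 → 50 → 33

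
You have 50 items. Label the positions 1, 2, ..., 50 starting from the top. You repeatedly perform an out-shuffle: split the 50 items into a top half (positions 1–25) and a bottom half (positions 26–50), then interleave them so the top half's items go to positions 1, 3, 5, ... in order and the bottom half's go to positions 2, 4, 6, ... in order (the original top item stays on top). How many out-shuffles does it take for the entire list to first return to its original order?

21

The out-shuffle permutes the 50 positions with cycle lengths [1, 1, 3, 3, 21, 21].
Every item is home exactly when every cycle has completed a whole number of laps, i.e. after lcm(1, 3, 21) = 21 out-shuffles.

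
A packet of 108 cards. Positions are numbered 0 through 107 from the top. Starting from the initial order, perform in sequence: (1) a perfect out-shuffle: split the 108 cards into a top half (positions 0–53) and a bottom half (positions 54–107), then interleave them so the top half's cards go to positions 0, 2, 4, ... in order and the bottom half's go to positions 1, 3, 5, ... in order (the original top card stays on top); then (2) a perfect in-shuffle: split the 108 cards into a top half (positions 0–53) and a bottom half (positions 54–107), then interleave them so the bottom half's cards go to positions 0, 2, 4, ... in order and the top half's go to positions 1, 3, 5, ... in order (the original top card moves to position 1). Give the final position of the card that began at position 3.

Track the card from position 3 forward through each operation:
  after op 1 (out-shuffle): 3 → 6
  after op 2 (in-shuffle): 6 → 13

13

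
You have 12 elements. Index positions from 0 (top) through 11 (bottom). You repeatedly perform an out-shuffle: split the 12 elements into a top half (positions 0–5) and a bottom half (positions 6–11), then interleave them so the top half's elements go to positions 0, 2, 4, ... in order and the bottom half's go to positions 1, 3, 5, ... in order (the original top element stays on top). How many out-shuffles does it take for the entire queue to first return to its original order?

10

The out-shuffle permutes the 12 positions with cycle lengths [1, 1, 10].
Every element is home exactly when every cycle has completed a whole number of laps, i.e. after lcm(1, 10) = 10 out-shuffles.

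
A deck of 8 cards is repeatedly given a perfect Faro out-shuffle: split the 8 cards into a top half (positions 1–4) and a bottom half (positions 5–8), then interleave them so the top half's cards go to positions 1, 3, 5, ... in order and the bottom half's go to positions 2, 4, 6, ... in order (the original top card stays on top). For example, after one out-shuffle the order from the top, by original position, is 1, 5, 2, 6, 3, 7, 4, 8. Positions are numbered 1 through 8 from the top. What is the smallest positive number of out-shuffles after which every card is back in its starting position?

The out-shuffle permutes the 8 positions with cycle lengths [1, 1, 3, 3].
Every card is home exactly when every cycle has completed a whole number of laps, i.e. after lcm(1, 3) = 3 out-shuffles.

3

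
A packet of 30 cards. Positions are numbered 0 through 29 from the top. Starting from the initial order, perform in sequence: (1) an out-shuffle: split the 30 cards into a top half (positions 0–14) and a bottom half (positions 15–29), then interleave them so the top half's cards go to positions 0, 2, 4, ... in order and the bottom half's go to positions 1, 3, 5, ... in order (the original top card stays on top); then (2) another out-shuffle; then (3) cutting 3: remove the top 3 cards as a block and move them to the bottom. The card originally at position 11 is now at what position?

12

Track the card from position 11 forward through each operation:
  after op 1 (out-shuffle): 11 → 22
  after op 2 (out-shuffle): 22 → 15
  after op 3 (cut 3): 15 → 12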